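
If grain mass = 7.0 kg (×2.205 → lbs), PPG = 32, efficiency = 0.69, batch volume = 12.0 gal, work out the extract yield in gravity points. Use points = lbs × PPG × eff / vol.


lbs = 7.0 × 2.205 = 15.4350
points = 15.4350 × 32 × 0.69 / 12.0

28.4004 points


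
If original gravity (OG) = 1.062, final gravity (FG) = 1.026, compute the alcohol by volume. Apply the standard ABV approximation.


ABV = (OG − FG) · 131.25
ABV = (1.062 − 1.026) · 131.25

4.7250 % ABV


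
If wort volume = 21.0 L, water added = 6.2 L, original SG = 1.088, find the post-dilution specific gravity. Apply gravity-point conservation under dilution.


SG_new = 1 + (SG_old − 1)·V_old/(V_old + V_water)
pts = (1.088 − 1)·1000·21.0/(21.0 + 6.2) = 67.9412
SG_new = 1 + 67.9412/1000

1.0679


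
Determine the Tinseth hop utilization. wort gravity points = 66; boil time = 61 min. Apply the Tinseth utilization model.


U = 1.65·0.000125^(GP/1000) · (1 − e^(−0.04·t))/4.15
bigness = 1.65·0.000125^(66/1000) = 0.9118
boil_factor = (1 − e^(−0.04·61))/4.15 = 0.2200
U = 0.9118 · 0.2200

0.2006


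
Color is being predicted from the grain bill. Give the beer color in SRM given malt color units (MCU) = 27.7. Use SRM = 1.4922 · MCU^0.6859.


SRM = 1.4922 · 27.7^0.6859

14.5621 SRM


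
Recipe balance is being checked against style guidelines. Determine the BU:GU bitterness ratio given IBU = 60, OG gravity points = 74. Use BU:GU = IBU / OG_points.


BU:GU = 60 / 74

0.8108


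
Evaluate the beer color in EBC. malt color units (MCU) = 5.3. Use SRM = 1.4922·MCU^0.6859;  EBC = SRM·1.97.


SRM = 1.4922·5.3^0.6859 = 4.6839
EBC = 4.6839·1.97

9.2273 EBC


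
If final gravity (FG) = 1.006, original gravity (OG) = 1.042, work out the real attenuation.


AA = (OG−FG)/(OG−1)·100;  RA = AA·0.8192
AA = (1.042 − 1.006)/(1.042 − 1)·100 = 85.7143
RA = 85.7143·0.8192

70.2171 %


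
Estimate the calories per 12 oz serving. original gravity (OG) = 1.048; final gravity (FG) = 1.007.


ABW = (OG−FG)·131.25·0.79/FG;  °P = 259 − 259/SG (for OG→OE and FG→AE);  RE = 0.1808·OE + 0.8192·AE;  Cal = (6.9·ABW + 4·(RE−0.1))·FG·3.55
ABW = (1.048 − 1.007)·131.25·0.79/1.007 = 4.2216
OE = 259 − 259/1.048 = 11.8626 °P
AE = 259 − 259/1.007 = 1.8004 °P
RE = 0.1808·11.8626 + 0.8192·1.8004 = 3.6196 °P
Cal = (6.9·4.2216 + 4·(3.6196−0.1))·1.007·3.55

154.4616 kcal


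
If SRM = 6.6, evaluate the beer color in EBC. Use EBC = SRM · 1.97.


EBC = 6.6 · 1.97

13.0020 EBC


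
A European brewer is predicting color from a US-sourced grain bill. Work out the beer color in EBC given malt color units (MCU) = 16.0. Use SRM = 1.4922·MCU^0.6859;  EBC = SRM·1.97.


SRM = 1.4922·16.0^0.6859 = 9.9939
EBC = 9.9939·1.97

19.6879 EBC


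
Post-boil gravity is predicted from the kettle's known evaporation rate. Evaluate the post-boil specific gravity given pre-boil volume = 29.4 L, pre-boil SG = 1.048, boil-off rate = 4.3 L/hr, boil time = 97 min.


V_post = V_pre − rate·(t/60);  SG_post = 1 + (SG_pre−1)·V_pre/V_post
V_post = 29.4 − 4.3·(97/60) = 22.4483
SG_post = 1 + (1.048 − 1)·29.4/22.4483

1.0629


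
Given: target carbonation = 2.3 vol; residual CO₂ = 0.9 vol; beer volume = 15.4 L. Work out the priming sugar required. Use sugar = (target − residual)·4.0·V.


sugar = (2.3 − 0.9)·4.0·15.4

86.2400 g


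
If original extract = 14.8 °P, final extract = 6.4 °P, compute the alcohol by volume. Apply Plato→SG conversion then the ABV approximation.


SG = 259/(259 − P);  ABV = (OG − FG)·131.25
OG = 259/(259 − 14.8) = 1.0606
FG = 259/(259 − 6.4) = 1.0253
ABV = (1.0606 − 1.0253)·131.25

4.6291 % ABV


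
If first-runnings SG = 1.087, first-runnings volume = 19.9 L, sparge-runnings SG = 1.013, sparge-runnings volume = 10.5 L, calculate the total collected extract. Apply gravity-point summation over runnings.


total = Σ (SG_i − 1)·1000·V_i
first = (1.087 − 1)·1000·19.9 = 1731.3000
sparge = (1.013 − 1)·1000·10.5 = 136.5000
total = 1731.3000 + 136.5000

1867.8000 gravity·L


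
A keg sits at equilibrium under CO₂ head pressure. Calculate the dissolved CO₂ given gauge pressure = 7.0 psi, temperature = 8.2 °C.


vols = (P + 14.695)·(0.01821 + 0.09011·e^(−0.04·T))
vols = (7.0 + 14.695)·(0.01821 + 0.09011·e^(−0.04·8.2))

1.8033 volumes


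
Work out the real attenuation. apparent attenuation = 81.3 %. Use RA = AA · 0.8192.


RA = 81.3 · 0.8192

66.6010 %


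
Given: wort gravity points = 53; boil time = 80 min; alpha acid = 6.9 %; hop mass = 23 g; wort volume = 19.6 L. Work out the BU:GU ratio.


U = 1.65·0.000125^(GP/1000)·(1−e^(−0.04t))/4.15;  IBU = (α/100)·m·U·1000/V;  BU:GU = IBU/GP
U = 1.65·0.000125^(53/1000)·(1−e^(−0.04·80))/4.15 = 0.2369
IBU = (6.9/100)·23·0.2369·1000/19.6 = 19.1787
BU:GU = 19.1787/53

0.3619


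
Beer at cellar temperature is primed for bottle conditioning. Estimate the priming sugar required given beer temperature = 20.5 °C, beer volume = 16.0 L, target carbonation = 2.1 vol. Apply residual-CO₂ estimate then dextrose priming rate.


residual = 14.695·(0.01821 + 0.09011·e^(−0.04·T));  sugar = (target − residual)·4.0·V
residual = 14.695·(0.01821 + 0.09011·e^(−0.04·20.5)) = 0.8508
sugar = (2.1 − 0.8508)·4.0·16.0

79.9488 g


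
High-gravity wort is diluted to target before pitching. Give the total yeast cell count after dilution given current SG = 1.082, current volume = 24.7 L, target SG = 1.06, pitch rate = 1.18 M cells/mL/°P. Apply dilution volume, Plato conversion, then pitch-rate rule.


V_w = V·((SG_c−1)/(SG_t−1)−1);  °P = 259 − 259/SG_t;  cells = rate·(V+V_w)·°P
V_w = 24.7·((1.082−1)/(1.06−1)−1) = 9.0567
V_final = 24.7 + 9.0567 = 33.7567
°P = 259 − 259/1.06 = 14.6604
cells = 1.18·33.7567·14.6604

583.9649 billion cells


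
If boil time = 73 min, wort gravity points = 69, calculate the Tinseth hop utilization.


U = 1.65·0.000125^(GP/1000) · (1 − e^(−0.04·t))/4.15
bigness = 1.65·0.000125^(69/1000) = 0.8875
boil_factor = (1 − e^(−0.04·73))/4.15 = 0.2280
U = 0.8875 · 0.2280

0.2023


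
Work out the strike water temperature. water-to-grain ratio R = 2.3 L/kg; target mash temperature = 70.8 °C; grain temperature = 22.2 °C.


T_strike = (0.41/R)·(T_mash − T_grain) + T_mash
T_strike = (0.41/2.3)·(70.8 − 22.2) + 70.8

79.4635 °C


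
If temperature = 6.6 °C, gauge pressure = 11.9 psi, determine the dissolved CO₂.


vols = (P + 14.695)·(0.01821 + 0.09011·e^(−0.04·T))
vols = (11.9 + 14.695)·(0.01821 + 0.09011·e^(−0.04·6.6))

2.3247 volumes


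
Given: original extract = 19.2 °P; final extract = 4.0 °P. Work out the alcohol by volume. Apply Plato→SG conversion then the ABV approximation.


SG = 259/(259 − P);  ABV = (OG − FG)·131.25
OG = 259/(259 − 19.2) = 1.0801
FG = 259/(259 − 4.0) = 1.0157
ABV = (1.0801 − 1.0157)·131.25

8.4499 % ABV


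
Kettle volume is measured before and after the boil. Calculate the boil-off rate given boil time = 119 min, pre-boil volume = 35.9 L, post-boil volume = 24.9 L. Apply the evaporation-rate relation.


rate = (V_pre − V_post) / (t_min/60)
rate = (35.9 − 24.9) / (119/60)

5.5462 L/hr


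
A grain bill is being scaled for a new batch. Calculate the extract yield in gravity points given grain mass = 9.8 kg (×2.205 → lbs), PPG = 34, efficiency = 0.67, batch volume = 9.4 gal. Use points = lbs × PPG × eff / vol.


lbs = 9.8 × 2.205 = 21.6090
points = 21.6090 × 34 × 0.67 / 9.4

52.3673 points


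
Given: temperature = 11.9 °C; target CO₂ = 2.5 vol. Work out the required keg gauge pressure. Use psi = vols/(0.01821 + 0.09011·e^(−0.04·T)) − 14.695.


psi = 2.5/(0.01821 + 0.09011·e^(−0.04·11.9)) − 14.695

19.0013 psi


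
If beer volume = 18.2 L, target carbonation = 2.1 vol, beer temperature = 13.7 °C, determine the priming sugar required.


residual = 14.695·(0.01821 + 0.09011·e^(−0.04·T));  sugar = (target − residual)·4.0·V
residual = 14.695·(0.01821 + 0.09011·e^(−0.04·13.7)) = 1.0331
sugar = (2.1 − 1.0331)·4.0·18.2

77.6701 g


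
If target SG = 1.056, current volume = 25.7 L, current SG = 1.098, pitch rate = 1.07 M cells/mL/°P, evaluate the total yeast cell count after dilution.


V_w = V·((SG_c−1)/(SG_t−1)−1);  °P = 259 − 259/SG_t;  cells = rate·(V+V_w)·°P
V_w = 25.7·((1.098−1)/(1.056−1)−1) = 19.2750
V_final = 25.7 + 19.2750 = 44.9750
°P = 259 − 259/1.056 = 13.7348
cells = 1.07·44.9750·13.7348

660.9655 billion cells


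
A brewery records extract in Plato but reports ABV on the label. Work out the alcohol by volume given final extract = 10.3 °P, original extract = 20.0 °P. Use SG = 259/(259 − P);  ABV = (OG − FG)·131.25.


OG = 259/(259 − 20.0) = 1.0837
FG = 259/(259 − 10.3) = 1.0414
ABV = (1.0837 − 1.0414)·131.25

5.5475 % ABV


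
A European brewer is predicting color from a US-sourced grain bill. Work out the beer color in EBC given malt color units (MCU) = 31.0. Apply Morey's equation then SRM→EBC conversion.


SRM = 1.4922·MCU^0.6859;  EBC = SRM·1.97
SRM = 1.4922·31.0^0.6859 = 15.7308
EBC = 15.7308·1.97

30.9898 EBC


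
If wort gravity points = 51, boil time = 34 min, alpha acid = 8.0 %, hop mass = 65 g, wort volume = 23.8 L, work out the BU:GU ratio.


U = 1.65·0.000125^(GP/1000)·(1−e^(−0.04t))/4.15;  IBU = (α/100)·m·U·1000/V;  BU:GU = IBU/GP
U = 1.65·0.000125^(51/1000)·(1−e^(−0.04·34))/4.15 = 0.1869
IBU = (8.0/100)·65·0.1869·1000/23.8 = 40.8312
BU:GU = 40.8312/51

0.8006


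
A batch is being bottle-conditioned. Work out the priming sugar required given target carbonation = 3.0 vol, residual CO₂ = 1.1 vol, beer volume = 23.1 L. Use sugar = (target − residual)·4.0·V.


sugar = (3.0 − 1.1)·4.0·23.1

175.5600 g


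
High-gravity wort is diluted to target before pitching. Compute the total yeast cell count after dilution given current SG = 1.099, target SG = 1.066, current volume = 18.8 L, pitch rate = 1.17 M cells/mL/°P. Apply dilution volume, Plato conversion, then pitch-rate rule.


V_w = V·((SG_c−1)/(SG_t−1)−1);  °P = 259 − 259/SG_t;  cells = rate·(V+V_w)·°P
V_w = 18.8·((1.099−1)/(1.066−1)−1) = 9.4000
V_final = 18.8 + 9.4000 = 28.2000
°P = 259 − 259/1.066 = 16.0356
cells = 1.17·28.2000·16.0356

529.0801 billion cells


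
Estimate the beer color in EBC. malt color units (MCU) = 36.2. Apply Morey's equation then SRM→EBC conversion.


SRM = 1.4922·MCU^0.6859;  EBC = SRM·1.97
SRM = 1.4922·36.2^0.6859 = 17.4963
EBC = 17.4963·1.97

34.4676 EBC


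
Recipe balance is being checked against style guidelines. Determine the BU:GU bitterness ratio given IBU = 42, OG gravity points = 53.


BU:GU = IBU / OG_points
BU:GU = 42 / 53

0.7925


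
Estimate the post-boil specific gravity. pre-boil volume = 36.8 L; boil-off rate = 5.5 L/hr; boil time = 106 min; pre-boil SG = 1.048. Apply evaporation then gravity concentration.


V_post = V_pre − rate·(t/60);  SG_post = 1 + (SG_pre−1)·V_pre/V_post
V_post = 36.8 − 5.5·(106/60) = 27.0833
SG_post = 1 + (1.048 − 1)·36.8/27.0833

1.0652


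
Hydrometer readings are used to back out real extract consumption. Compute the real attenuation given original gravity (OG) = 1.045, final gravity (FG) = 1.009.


AA = (OG−FG)/(OG−1)·100;  RA = AA·0.8192
AA = (1.045 − 1.009)/(1.045 − 1)·100 = 80.0000
RA = 80.0000·0.8192

65.5360 %


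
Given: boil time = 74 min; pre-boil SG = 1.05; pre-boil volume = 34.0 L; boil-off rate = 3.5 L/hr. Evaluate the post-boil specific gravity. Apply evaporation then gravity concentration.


V_post = V_pre − rate·(t/60);  SG_post = 1 + (SG_pre−1)·V_pre/V_post
V_post = 34.0 − 3.5·(74/60) = 29.6833
SG_post = 1 + (1.05 − 1)·34.0/29.6833

1.0573


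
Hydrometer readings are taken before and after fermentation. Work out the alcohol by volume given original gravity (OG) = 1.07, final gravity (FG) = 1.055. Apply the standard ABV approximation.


ABV = (OG − FG) · 131.25
ABV = (1.07 − 1.055) · 131.25

1.9688 % ABV


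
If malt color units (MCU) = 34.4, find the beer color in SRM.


SRM = 1.4922 · MCU^0.6859
SRM = 1.4922 · 34.4^0.6859

16.8948 SRM


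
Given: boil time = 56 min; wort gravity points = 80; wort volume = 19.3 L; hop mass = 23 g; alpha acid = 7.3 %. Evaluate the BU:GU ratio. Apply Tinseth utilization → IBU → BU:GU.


U = 1.65·0.000125^(GP/1000)·(1−e^(−0.04t))/4.15;  IBU = (α/100)·m·U·1000/V;  BU:GU = IBU/GP
U = 1.65·0.000125^(80/1000)·(1−e^(−0.04·56))/4.15 = 0.1731
IBU = (7.3/100)·23·0.1731·1000/19.3 = 15.0590
BU:GU = 15.0590/80

0.1882


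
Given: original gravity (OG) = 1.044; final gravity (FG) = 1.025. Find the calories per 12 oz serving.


ABW = (OG−FG)·131.25·0.79/FG;  °P = 259 − 259/SG (for OG→OE and FG→AE);  RE = 0.1808·OE + 0.8192·AE;  Cal = (6.9·ABW + 4·(RE−0.1))·FG·3.55
ABW = (1.044 − 1.025)·131.25·0.79/1.025 = 1.9220
OE = 259 − 259/1.044 = 10.9157 °P
AE = 259 − 259/1.025 = 6.3171 °P
RE = 0.1808·10.9157 + 0.8192·6.3171 = 7.1485 °P
Cal = (6.9·1.9220 + 4·(7.1485−0.1))·1.025·3.55

150.8477 kcal


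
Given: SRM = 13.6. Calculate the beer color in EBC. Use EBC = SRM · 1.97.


EBC = 13.6 · 1.97

26.7920 EBC


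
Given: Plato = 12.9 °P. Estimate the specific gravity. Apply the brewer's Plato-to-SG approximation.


SG = 259/(259 − P)
SG = 259/(259 − 12.9)

1.0524


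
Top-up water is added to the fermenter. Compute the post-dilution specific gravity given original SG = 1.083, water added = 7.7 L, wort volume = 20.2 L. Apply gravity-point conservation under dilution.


SG_new = 1 + (SG_old − 1)·V_old/(V_old + V_water)
pts = (1.083 − 1)·1000·20.2/(20.2 + 7.7) = 60.0932
SG_new = 1 + 60.0932/1000

1.0601


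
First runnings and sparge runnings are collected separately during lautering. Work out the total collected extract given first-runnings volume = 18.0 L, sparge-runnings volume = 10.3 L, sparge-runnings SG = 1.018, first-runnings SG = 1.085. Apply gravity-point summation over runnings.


total = Σ (SG_i − 1)·1000·V_i
first = (1.085 − 1)·1000·18.0 = 1530.0000
sparge = (1.018 − 1)·1000·10.3 = 185.4000
total = 1530.0000 + 185.4000

1715.4000 gravity·L


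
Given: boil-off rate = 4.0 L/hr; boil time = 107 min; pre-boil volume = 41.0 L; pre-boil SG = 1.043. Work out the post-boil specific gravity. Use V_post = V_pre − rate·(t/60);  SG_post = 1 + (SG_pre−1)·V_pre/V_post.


V_post = 41.0 − 4.0·(107/60) = 33.8667
SG_post = 1 + (1.043 − 1)·41.0/33.8667

1.0521


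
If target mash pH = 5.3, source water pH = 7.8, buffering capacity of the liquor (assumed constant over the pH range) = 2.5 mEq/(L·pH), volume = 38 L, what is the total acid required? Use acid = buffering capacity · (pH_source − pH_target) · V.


acid = 2.5 · (7.8 − 5.3) · 38

237.5000 mEq


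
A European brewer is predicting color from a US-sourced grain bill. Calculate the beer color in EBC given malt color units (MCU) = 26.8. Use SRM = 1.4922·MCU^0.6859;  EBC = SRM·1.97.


SRM = 1.4922·26.8^0.6859 = 14.2359
EBC = 14.2359·1.97

28.0447 EBC


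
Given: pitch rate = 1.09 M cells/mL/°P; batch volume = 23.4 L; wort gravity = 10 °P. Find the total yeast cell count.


cells (billions) = rate · V_L · °P
cells = 1.09 · 23.4 · 10

255.0600 billion cells


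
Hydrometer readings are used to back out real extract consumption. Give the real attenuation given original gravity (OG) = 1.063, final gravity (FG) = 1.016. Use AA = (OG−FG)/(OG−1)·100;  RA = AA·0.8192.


AA = (1.063 − 1.016)/(1.063 − 1)·100 = 74.6032
RA = 74.6032·0.8192

61.1149 %


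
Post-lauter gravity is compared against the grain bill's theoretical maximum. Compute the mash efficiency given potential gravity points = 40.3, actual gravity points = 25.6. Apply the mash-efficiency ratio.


efficiency = actual / potential × 100
efficiency = 25.6 / 40.3 × 100

63.5236 %


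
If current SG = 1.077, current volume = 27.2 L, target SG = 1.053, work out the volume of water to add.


V_water = V·((SG_curr − 1)/(SG_target − 1) − 1)
V_water = 27.2·((1.077 − 1)/(1.053 − 1) − 1)

12.3170 L


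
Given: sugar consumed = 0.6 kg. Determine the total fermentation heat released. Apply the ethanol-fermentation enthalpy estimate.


Q = m_sugar · 590 kJ/kg
Q = 0.6 · 590

354.0000 kJ


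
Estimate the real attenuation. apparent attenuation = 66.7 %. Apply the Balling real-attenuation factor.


RA = AA · 0.8192
RA = 66.7 · 0.8192

54.6406 %


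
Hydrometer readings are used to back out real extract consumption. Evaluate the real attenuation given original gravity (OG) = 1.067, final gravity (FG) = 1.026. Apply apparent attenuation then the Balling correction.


AA = (OG−FG)/(OG−1)·100;  RA = AA·0.8192
AA = (1.067 − 1.026)/(1.067 − 1)·100 = 61.1940
RA = 61.1940·0.8192

50.1301 %


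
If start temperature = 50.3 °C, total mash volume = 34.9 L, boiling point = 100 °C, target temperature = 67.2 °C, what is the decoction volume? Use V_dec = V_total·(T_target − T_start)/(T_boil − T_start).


V_dec = 34.9·(67.2 − 50.3)/(100 − 50.3)

11.8674 L


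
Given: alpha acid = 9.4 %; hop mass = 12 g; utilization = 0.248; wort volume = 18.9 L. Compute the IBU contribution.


IBU = (α/100)·mass·U·1000 / V
IBU = (9.4/100)·12·0.248·1000 / 18.9

14.8013 IBU


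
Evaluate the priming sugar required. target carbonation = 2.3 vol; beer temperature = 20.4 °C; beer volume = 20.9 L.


residual = 14.695·(0.01821 + 0.09011·e^(−0.04·T));  sugar = (target − residual)·4.0·V
residual = 14.695·(0.01821 + 0.09011·e^(−0.04·20.4)) = 0.8531
sugar = (2.3 − 0.8531)·4.0·20.9

120.9576 g


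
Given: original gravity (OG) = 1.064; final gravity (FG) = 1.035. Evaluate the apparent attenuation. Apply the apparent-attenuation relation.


AA = (OG − FG)/(OG − 1) · 100
AA = (1.064 − 1.035)/(1.064 − 1) · 100

45.3125 %


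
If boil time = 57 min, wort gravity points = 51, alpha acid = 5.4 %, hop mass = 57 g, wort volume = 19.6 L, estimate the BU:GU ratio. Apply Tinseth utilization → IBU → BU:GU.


U = 1.65·0.000125^(GP/1000)·(1−e^(−0.04t))/4.15;  IBU = (α/100)·m·U·1000/V;  BU:GU = IBU/GP
U = 1.65·0.000125^(51/1000)·(1−e^(−0.04·57))/4.15 = 0.2257
IBU = (5.4/100)·57·0.2257·1000/19.6 = 35.4429
BU:GU = 35.4429/51

0.6950


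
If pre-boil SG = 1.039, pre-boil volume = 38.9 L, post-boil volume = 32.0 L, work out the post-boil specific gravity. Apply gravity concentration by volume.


SG_post = 1 + (SG_pre − 1)·V_pre/V_post
pts_pre = (1.039 − 1)·1000 = 39.0000
pts_post = 39.0000·38.9/32.0 = 47.4094
SG_post = 1 + 47.4094/1000

1.0474


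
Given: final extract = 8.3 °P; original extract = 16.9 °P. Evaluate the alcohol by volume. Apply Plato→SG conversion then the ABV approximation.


SG = 259/(259 − P);  ABV = (OG − FG)·131.25
OG = 259/(259 − 16.9) = 1.0698
FG = 259/(259 − 8.3) = 1.0331
ABV = (1.0698 − 1.0331)·131.25

4.8167 % ABV


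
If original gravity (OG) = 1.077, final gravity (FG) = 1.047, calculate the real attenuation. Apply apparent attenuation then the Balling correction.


AA = (OG−FG)/(OG−1)·100;  RA = AA·0.8192
AA = (1.077 − 1.047)/(1.077 − 1)·100 = 38.9610
RA = 38.9610·0.8192

31.9169 %


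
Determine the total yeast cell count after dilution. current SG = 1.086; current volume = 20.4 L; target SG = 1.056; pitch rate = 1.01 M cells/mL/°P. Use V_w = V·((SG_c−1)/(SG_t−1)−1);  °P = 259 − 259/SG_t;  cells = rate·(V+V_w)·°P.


V_w = 20.4·((1.086−1)/(1.056−1)−1) = 10.9286
V_final = 20.4 + 10.9286 = 31.3286
°P = 259 − 259/1.056 = 13.7348
cells = 1.01·31.3286·13.7348

434.5961 billion cells


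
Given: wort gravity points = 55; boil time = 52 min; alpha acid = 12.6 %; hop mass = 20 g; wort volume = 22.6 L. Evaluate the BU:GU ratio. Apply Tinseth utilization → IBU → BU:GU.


U = 1.65·0.000125^(GP/1000)·(1−e^(−0.04t))/4.15;  IBU = (α/100)·m·U·1000/V;  BU:GU = IBU/GP
U = 1.65·0.000125^(55/1000)·(1−e^(−0.04·52))/4.15 = 0.2122
IBU = (12.6/100)·20·0.2122·1000/22.6 = 23.6647
BU:GU = 23.6647/55

0.4303


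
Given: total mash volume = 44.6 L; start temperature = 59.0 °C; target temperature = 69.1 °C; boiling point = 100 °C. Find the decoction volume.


V_dec = V_total·(T_target − T_start)/(T_boil − T_start)
V_dec = 44.6·(69.1 − 59.0)/(100 − 59.0)

10.9868 L


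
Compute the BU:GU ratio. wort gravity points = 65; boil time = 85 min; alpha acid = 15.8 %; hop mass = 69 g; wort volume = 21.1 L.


U = 1.65·0.000125^(GP/1000)·(1−e^(−0.04t))/4.15;  IBU = (α/100)·m·U·1000/V;  BU:GU = IBU/GP
U = 1.65·0.000125^(65/1000)·(1−e^(−0.04·85))/4.15 = 0.2143
IBU = (15.8/100)·69·0.2143·1000/21.1 = 110.7178
BU:GU = 110.7178/65

1.7034


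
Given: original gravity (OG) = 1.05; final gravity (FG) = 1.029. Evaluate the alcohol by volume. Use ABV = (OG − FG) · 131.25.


ABV = (1.05 − 1.029) · 131.25

2.7563 % ABV


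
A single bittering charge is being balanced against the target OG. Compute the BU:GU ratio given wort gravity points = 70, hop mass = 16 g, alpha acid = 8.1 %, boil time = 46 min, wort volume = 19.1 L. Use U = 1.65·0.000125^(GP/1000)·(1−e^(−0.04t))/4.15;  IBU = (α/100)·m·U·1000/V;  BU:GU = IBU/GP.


U = 1.65·0.000125^(70/1000)·(1−e^(−0.04·46))/4.15 = 0.1783
IBU = (8.1/100)·16·0.1783·1000/19.1 = 12.0971
BU:GU = 12.0971/70

0.1728


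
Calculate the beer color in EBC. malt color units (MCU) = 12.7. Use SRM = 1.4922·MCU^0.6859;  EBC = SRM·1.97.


SRM = 1.4922·12.7^0.6859 = 8.5295
EBC = 8.5295·1.97

16.8032 EBC


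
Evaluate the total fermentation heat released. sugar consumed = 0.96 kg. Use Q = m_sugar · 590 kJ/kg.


Q = 0.96 · 590

566.4000 kJ


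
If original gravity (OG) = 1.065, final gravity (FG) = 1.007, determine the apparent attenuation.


AA = (OG − FG)/(OG − 1) · 100
AA = (1.065 − 1.007)/(1.065 − 1) · 100

89.2308 %


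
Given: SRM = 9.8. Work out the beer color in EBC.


EBC = SRM · 1.97
EBC = 9.8 · 1.97

19.3060 EBC


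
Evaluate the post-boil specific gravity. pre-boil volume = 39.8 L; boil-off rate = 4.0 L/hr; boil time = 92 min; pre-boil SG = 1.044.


V_post = V_pre − rate·(t/60);  SG_post = 1 + (SG_pre−1)·V_pre/V_post
V_post = 39.8 − 4.0·(92/60) = 33.6667
SG_post = 1 + (1.044 − 1)·39.8/33.6667

1.0520


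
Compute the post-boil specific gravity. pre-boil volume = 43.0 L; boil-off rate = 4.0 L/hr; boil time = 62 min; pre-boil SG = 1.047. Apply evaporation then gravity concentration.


V_post = V_pre − rate·(t/60);  SG_post = 1 + (SG_pre−1)·V_pre/V_post
V_post = 43.0 − 4.0·(62/60) = 38.8667
SG_post = 1 + (1.047 − 1)·43.0/38.8667

1.0520


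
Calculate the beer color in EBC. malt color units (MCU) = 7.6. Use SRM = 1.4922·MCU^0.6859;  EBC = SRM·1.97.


SRM = 1.4922·7.6^0.6859 = 5.9976
EBC = 5.9976·1.97

11.8153 EBC


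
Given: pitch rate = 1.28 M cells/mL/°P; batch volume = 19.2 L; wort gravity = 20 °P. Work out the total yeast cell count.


cells (billions) = rate · V_L · °P
cells = 1.28 · 19.2 · 20

491.5200 billion cells


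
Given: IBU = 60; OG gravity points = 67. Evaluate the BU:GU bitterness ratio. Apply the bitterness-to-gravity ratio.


BU:GU = IBU / OG_points
BU:GU = 60 / 67

0.8955


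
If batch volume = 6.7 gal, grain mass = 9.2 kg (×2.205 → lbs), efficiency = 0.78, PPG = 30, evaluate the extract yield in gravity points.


points = lbs × PPG × eff / vol
lbs = 9.2 × 2.205 = 20.2860
points = 20.2860 × 30 × 0.78 / 6.7

70.8496 points


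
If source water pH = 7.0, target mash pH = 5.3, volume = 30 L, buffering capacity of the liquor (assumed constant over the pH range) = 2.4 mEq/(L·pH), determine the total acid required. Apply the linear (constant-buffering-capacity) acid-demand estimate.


acid = buffering capacity · (pH_source − pH_target) · V
acid = 2.4 · (7.0 − 5.3) · 30

122.4000 mEq


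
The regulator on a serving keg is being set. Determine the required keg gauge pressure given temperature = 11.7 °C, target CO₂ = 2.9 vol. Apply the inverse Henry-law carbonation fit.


psi = vols/(0.01821 + 0.09011·e^(−0.04·T)) − 14.695
psi = 2.9/(0.01821 + 0.09011·e^(−0.04·11.7)) − 14.695

24.1573 psi


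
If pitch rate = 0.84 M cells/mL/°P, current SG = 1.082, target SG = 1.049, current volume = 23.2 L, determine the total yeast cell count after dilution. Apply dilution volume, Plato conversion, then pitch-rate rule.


V_w = V·((SG_c−1)/(SG_t−1)−1);  °P = 259 − 259/SG_t;  cells = rate·(V+V_w)·°P
V_w = 23.2·((1.082−1)/(1.049−1)−1) = 15.6245
V_final = 23.2 + 15.6245 = 38.8245
°P = 259 − 259/1.049 = 12.0982
cells = 0.84·38.8245·12.0982

394.5530 billion cells


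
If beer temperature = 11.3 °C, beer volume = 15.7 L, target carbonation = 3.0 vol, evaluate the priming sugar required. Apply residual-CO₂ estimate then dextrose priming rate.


residual = 14.695·(0.01821 + 0.09011·e^(−0.04·T));  sugar = (target − residual)·4.0·V
residual = 14.695·(0.01821 + 0.09011·e^(−0.04·11.3)) = 1.1102
sugar = (3.0 − 1.1102)·4.0·15.7

118.6773 g


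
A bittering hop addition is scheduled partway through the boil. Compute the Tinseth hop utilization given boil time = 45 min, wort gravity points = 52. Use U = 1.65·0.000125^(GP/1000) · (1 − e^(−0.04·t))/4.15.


bigness = 1.65·0.000125^(52/1000) = 1.0340
boil_factor = (1 − e^(−0.04·45))/4.15 = 0.2011
U = 1.0340 · 0.2011

0.2080


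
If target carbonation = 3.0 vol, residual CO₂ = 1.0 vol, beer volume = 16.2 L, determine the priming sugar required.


sugar = (target − residual)·4.0·V
sugar = (3.0 − 1.0)·4.0·16.2

129.6000 g


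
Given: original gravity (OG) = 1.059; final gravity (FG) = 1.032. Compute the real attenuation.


AA = (OG−FG)/(OG−1)·100;  RA = AA·0.8192
AA = (1.059 − 1.032)/(1.059 − 1)·100 = 45.7627
RA = 45.7627·0.8192

37.4888 %


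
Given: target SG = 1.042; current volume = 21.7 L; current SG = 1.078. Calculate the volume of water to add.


V_water = V·((SG_curr − 1)/(SG_target − 1) − 1)
V_water = 21.7·((1.078 − 1)/(1.042 − 1) − 1)

18.6000 L


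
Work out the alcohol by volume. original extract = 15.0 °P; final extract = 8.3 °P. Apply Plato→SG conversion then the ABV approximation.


SG = 259/(259 − P);  ABV = (OG − FG)·131.25
OG = 259/(259 − 15.0) = 1.0615
FG = 259/(259 − 8.3) = 1.0331
ABV = (1.0615 − 1.0331)·131.25

3.7233 % ABV


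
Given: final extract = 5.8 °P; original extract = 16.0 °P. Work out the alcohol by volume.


SG = 259/(259 − P);  ABV = (OG − FG)·131.25
OG = 259/(259 − 16.0) = 1.0658
FG = 259/(259 − 5.8) = 1.0229
ABV = (1.0658 − 1.0229)·131.25

5.6355 % ABV


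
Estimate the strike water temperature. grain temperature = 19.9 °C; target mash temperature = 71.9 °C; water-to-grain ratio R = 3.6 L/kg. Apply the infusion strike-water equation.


T_strike = (0.41/R)·(T_mash − T_grain) + T_mash
T_strike = (0.41/3.6)·(71.9 − 19.9) + 71.9

77.8222 °C


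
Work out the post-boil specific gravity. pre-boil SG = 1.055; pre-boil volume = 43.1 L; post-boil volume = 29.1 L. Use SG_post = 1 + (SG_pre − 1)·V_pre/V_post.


pts_pre = (1.055 − 1)·1000 = 55.0000
pts_post = 55.0000·43.1/29.1 = 81.4605
SG_post = 1 + 81.4605/1000

1.0815


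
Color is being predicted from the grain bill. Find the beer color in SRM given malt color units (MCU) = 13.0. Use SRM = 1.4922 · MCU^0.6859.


SRM = 1.4922 · 13.0^0.6859

8.6672 SRM


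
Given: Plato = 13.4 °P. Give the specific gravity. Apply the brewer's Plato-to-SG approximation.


SG = 259/(259 − P)
SG = 259/(259 − 13.4)

1.0546


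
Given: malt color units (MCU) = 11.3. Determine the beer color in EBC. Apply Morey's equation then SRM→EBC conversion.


SRM = 1.4922·MCU^0.6859;  EBC = SRM·1.97
SRM = 1.4922·11.3^0.6859 = 7.8729
EBC = 7.8729·1.97

15.5096 EBC


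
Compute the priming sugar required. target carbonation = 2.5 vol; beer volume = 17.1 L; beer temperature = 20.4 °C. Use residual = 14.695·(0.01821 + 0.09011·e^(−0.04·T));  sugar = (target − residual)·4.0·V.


residual = 14.695·(0.01821 + 0.09011·e^(−0.04·20.4)) = 0.8531
sugar = (2.5 − 0.8531)·4.0·17.1

112.6453 g


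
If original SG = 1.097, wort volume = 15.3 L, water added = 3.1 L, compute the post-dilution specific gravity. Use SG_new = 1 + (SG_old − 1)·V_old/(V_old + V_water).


pts = (1.097 − 1)·1000·15.3/(15.3 + 3.1) = 80.6576
SG_new = 1 + 80.6576/1000

1.0807


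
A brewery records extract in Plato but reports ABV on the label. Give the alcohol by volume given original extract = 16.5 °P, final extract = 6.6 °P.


SG = 259/(259 − P);  ABV = (OG − FG)·131.25
OG = 259/(259 − 16.5) = 1.0680
FG = 259/(259 − 6.6) = 1.0261
ABV = (1.0680 − 1.0261)·131.25

5.4984 % ABV


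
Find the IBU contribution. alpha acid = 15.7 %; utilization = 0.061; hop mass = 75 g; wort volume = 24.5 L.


IBU = (α/100)·mass·U·1000 / V
IBU = (15.7/100)·75·0.061·1000 / 24.5

29.3173 IBU


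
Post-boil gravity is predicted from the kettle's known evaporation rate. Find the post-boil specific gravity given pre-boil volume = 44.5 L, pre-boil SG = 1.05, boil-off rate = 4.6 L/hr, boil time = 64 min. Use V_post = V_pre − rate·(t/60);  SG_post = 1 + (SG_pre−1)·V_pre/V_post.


V_post = 44.5 − 4.6·(64/60) = 39.5933
SG_post = 1 + (1.05 − 1)·44.5/39.5933

1.0562


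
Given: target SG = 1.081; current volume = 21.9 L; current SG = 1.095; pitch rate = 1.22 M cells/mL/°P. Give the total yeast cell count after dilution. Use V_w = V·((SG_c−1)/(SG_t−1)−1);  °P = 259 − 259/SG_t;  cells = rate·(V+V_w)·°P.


V_w = 21.9·((1.095−1)/(1.081−1)−1) = 3.7852
V_final = 21.9 + 3.7852 = 25.6852
°P = 259 − 259/1.081 = 19.4070
cells = 1.22·25.6852·19.4070

608.1373 billion cells


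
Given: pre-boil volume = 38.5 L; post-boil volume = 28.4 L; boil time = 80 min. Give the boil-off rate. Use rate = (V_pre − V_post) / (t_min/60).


rate = (38.5 − 28.4) / (80/60)

7.5750 L/hr


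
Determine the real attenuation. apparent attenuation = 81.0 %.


RA = AA · 0.8192
RA = 81.0 · 0.8192

66.3552 %


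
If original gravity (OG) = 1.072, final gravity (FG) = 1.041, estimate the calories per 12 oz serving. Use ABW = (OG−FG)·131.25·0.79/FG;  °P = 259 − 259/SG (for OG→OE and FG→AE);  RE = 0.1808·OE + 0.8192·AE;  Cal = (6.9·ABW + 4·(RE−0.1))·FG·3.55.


ABW = (1.072 − 1.041)·131.25·0.79/1.041 = 3.0877
OE = 259 − 259/1.072 = 17.3955 °P
AE = 259 − 259/1.041 = 10.2008 °P
RE = 0.1808·17.3955 + 0.8192·10.2008 = 11.5016 °P
Cal = (6.9·3.0877 + 4·(11.5016−0.1))·1.041·3.55

247.2750 kcal


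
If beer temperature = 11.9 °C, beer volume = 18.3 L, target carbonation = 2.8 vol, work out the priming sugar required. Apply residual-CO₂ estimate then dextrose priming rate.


residual = 14.695·(0.01821 + 0.09011·e^(−0.04·T));  sugar = (target − residual)·4.0·V
residual = 14.695·(0.01821 + 0.09011·e^(−0.04·11.9)) = 1.0903
sugar = (2.8 − 1.0903)·4.0·18.3

125.1535 g


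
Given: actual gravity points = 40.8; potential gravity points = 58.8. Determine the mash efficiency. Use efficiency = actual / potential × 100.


efficiency = 40.8 / 58.8 × 100

69.3878 %


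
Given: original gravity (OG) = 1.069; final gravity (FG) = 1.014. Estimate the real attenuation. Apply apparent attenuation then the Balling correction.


AA = (OG−FG)/(OG−1)·100;  RA = AA·0.8192
AA = (1.069 − 1.014)/(1.069 − 1)·100 = 79.7101
RA = 79.7101·0.8192

65.2986 %


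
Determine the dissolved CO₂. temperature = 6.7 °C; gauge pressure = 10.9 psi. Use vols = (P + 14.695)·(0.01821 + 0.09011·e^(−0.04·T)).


vols = (10.9 + 14.695)·(0.01821 + 0.09011·e^(−0.04·6.7))

2.2302 volumes


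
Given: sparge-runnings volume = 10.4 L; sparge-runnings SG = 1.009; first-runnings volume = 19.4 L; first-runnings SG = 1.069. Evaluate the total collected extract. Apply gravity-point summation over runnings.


total = Σ (SG_i − 1)·1000·V_i
first = (1.069 − 1)·1000·19.4 = 1338.6000
sparge = (1.009 − 1)·1000·10.4 = 93.6000
total = 1338.6000 + 93.6000

1432.2000 gravity·L


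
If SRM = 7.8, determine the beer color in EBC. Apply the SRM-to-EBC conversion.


EBC = SRM · 1.97
EBC = 7.8 · 1.97

15.3660 EBC


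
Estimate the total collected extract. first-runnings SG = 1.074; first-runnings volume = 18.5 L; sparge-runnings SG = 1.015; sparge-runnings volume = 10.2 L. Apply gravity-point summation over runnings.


total = Σ (SG_i − 1)·1000·V_i
first = (1.074 − 1)·1000·18.5 = 1369.0000
sparge = (1.015 − 1)·1000·10.2 = 153.0000
total = 1369.0000 + 153.0000

1522.0000 gravity·L


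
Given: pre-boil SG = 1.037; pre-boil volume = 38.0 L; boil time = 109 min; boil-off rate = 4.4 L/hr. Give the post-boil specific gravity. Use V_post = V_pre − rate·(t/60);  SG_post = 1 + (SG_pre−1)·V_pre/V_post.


V_post = 38.0 − 4.4·(109/60) = 30.0067
SG_post = 1 + (1.037 − 1)·38.0/30.0067

1.0469


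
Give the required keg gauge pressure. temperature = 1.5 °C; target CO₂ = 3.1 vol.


psi = vols/(0.01821 + 0.09011·e^(−0.04·T)) − 14.695
psi = 3.1/(0.01821 + 0.09011·e^(−0.04·1.5)) − 14.695

15.3809 psi


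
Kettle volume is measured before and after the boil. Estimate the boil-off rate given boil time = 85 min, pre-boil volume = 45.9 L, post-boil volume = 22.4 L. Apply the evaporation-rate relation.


rate = (V_pre − V_post) / (t_min/60)
rate = (45.9 − 22.4) / (85/60)

16.5882 L/hr


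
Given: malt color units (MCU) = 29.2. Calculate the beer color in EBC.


SRM = 1.4922·MCU^0.6859;  EBC = SRM·1.97
SRM = 1.4922·29.2^0.6859 = 15.0985
EBC = 15.0985·1.97

29.7440 EBC


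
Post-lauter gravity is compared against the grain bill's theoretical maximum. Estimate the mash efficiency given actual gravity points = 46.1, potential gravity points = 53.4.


efficiency = actual / potential × 100
efficiency = 46.1 / 53.4 × 100

86.3296 %


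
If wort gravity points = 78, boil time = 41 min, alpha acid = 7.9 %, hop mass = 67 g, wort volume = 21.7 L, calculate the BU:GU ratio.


U = 1.65·0.000125^(GP/1000)·(1−e^(−0.04t))/4.15;  IBU = (α/100)·m·U·1000/V;  BU:GU = IBU/GP
U = 1.65·0.000125^(78/1000)·(1−e^(−0.04·41))/4.15 = 0.1590
IBU = (7.9/100)·67·0.1590·1000/21.7 = 38.7778
BU:GU = 38.7778/78

0.4972


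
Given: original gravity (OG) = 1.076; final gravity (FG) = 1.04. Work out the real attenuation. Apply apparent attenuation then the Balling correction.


AA = (OG−FG)/(OG−1)·100;  RA = AA·0.8192
AA = (1.076 − 1.04)/(1.076 − 1)·100 = 47.3684
RA = 47.3684·0.8192

38.8042 %


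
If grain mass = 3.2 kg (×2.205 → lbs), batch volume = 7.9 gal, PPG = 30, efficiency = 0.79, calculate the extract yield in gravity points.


points = lbs × PPG × eff / vol
lbs = 3.2 × 2.205 = 7.0560
points = 7.0560 × 30 × 0.79 / 7.9

21.1680 points


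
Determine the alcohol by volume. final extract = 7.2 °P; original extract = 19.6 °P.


SG = 259/(259 − P);  ABV = (OG − FG)·131.25
OG = 259/(259 − 19.6) = 1.0819
FG = 259/(259 − 7.2) = 1.0286
ABV = (1.0819 − 1.0286)·131.25

6.9926 % ABV


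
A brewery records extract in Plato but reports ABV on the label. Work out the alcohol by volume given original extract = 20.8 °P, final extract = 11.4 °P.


SG = 259/(259 − P);  ABV = (OG − FG)·131.25
OG = 259/(259 − 20.8) = 1.0873
FG = 259/(259 − 11.4) = 1.0460
ABV = (1.0873 − 1.0460)·131.25

5.4179 % ABV


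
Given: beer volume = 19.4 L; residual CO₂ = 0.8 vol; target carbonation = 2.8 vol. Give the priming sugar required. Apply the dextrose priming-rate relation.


sugar = (target − residual)·4.0·V
sugar = (2.8 − 0.8)·4.0·19.4

155.2000 g


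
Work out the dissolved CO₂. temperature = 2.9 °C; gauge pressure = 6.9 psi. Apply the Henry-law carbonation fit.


vols = (P + 14.695)·(0.01821 + 0.09011·e^(−0.04·T))
vols = (6.9 + 14.695)·(0.01821 + 0.09011·e^(−0.04·2.9))

2.1260 volumes


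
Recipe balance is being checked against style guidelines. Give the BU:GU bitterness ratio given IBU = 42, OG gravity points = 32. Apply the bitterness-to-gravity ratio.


BU:GU = IBU / OG_points
BU:GU = 42 / 32

1.3125


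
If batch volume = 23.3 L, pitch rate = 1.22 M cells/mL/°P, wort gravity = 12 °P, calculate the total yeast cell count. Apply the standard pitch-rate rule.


cells (billions) = rate · V_L · °P
cells = 1.22 · 23.3 · 12

341.1120 billion cells


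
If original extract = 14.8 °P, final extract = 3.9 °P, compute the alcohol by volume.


SG = 259/(259 − P);  ABV = (OG − FG)·131.25
OG = 259/(259 − 14.8) = 1.0606
FG = 259/(259 − 3.9) = 1.0153
ABV = (1.0606 − 1.0153)·131.25

5.9480 % ABV


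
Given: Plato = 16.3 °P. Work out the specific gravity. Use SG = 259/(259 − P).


SG = 259/(259 − 16.3)

1.0672


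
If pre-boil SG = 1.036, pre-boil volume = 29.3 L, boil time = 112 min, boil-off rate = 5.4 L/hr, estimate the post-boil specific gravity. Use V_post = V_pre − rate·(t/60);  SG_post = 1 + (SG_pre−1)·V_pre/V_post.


V_post = 29.3 − 5.4·(112/60) = 19.2200
SG_post = 1 + (1.036 − 1)·29.3/19.2200

1.0549


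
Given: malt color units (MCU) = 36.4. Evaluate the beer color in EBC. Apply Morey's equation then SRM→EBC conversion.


SRM = 1.4922·MCU^0.6859;  EBC = SRM·1.97
SRM = 1.4922·36.4^0.6859 = 17.5625
EBC = 17.5625·1.97

34.5981 EBC


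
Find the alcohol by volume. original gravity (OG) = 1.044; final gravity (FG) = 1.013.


ABV = (OG − FG) · 131.25
ABV = (1.044 − 1.013) · 131.25

4.0688 % ABV


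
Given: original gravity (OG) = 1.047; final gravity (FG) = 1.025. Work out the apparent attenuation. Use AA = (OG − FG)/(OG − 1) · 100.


AA = (1.047 − 1.025)/(1.047 − 1) · 100

46.8085 %


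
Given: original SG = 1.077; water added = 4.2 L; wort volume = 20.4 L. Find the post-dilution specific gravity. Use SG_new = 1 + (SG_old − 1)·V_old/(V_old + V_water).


pts = (1.077 − 1)·1000·20.4/(20.4 + 4.2) = 63.8537
SG_new = 1 + 63.8537/1000

1.0639


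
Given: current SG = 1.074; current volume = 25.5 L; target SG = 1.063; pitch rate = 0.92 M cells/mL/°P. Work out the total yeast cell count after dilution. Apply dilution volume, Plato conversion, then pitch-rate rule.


V_w = V·((SG_c−1)/(SG_t−1)−1);  °P = 259 − 259/SG_t;  cells = rate·(V+V_w)·°P
V_w = 25.5·((1.074−1)/(1.063−1)−1) = 4.4524
V_final = 25.5 + 4.4524 = 29.9524
°P = 259 − 259/1.063 = 15.3500
cells = 0.92·29.9524·15.3500

422.9862 billion cells


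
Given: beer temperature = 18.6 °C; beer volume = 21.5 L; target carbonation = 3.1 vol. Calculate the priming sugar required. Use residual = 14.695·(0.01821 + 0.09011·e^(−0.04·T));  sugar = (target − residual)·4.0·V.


residual = 14.695·(0.01821 + 0.09011·e^(−0.04·18.6)) = 0.8969
sugar = (3.1 − 0.8969)·4.0·21.5

189.4707 g


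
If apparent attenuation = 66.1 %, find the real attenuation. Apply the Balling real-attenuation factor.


RA = AA · 0.8192
RA = 66.1 · 0.8192

54.1491 %


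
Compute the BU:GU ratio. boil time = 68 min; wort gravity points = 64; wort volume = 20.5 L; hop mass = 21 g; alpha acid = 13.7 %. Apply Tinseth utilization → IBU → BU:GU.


U = 1.65·0.000125^(GP/1000)·(1−e^(−0.04t))/4.15;  IBU = (α/100)·m·U·1000/V;  BU:GU = IBU/GP
U = 1.65·0.000125^(64/1000)·(1−e^(−0.04·68))/4.15 = 0.2090
IBU = (13.7/100)·21·0.2090·1000/20.5 = 29.3244
BU:GU = 29.3244/64

0.4582
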